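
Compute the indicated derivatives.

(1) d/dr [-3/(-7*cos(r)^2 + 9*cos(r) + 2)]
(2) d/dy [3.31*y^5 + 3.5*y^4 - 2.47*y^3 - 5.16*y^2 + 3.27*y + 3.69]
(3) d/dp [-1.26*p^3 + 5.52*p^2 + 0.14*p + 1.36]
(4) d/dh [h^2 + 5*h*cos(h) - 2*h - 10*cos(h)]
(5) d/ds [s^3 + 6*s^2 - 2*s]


(1) = 3*(14*cos(r) - 9)*sin(r)/(-7*cos(r)^2 + 9*cos(r) + 2)^2
(2) = 16.55*y^4 + 14.0*y^3 - 7.41*y^2 - 10.32*y + 3.27
(3) = -3.78*p^2 + 11.04*p + 0.14
(4) = -5*h*sin(h) + 2*h + 10*sin(h) + 5*cos(h) - 2
(5) = 3*s^2 + 12*s - 2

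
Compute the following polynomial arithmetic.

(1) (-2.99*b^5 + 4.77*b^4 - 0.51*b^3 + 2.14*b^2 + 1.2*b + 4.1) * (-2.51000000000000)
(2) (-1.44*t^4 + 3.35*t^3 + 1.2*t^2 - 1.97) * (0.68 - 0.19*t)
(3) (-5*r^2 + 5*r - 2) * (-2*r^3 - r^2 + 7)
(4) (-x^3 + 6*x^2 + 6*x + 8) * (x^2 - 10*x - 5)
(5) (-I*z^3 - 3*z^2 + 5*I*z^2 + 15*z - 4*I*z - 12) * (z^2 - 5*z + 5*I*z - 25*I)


(1) = 7.5049*b^5 - 11.9727*b^4 + 1.2801*b^3 - 5.3714*b^2 - 3.012*b - 10.291
(2) = 0.2736*t^5 - 1.6157*t^4 + 2.05*t^3 + 0.816*t^2 + 0.3743*t - 1.3396
(3) = 10*r^5 - 5*r^4 - r^3 - 33*r^2 + 35*r - 14
(4) = -x^5 + 16*x^4 - 49*x^3 - 82*x^2 - 110*x - 40
(5) = -I*z^5 + 2*z^4 + 10*I*z^4 - 20*z^3 - 44*I*z^3 + 58*z^2 + 170*I*z^2 - 40*z - 435*I*z + 300*I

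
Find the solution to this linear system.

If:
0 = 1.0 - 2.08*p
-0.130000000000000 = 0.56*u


Then:
p = 0.48
u = -0.23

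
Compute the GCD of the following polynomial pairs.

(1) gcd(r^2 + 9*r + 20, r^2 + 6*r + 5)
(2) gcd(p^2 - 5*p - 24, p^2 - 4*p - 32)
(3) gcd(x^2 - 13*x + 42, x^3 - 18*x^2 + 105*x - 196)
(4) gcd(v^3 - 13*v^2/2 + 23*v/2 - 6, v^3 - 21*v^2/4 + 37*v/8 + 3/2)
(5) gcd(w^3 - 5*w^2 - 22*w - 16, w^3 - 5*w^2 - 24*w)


(1) = gcd((r + 4)*(r + 5), (r + 1)*(r + 5)) = r + 5
(2) = gcd((p - 8)*(p + 3), (p - 8)*(p + 4)) = p - 8
(3) = gcd((x - 7)*(x - 6), (x - 7)^2*(x - 4)) = x - 7
(4) = v^2 - 11*v/2 + 6
(5) = w - 8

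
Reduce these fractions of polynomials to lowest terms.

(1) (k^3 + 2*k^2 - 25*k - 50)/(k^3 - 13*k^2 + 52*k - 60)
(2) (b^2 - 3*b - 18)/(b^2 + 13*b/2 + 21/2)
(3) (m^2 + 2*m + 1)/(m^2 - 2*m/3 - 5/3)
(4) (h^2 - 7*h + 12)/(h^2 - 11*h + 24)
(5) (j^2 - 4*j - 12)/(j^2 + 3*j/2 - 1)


(1) = (k^2 + 7*k + 10)/(k^2 - 8*k + 12)
(2) = (2*b - 12)/(2*b + 7)
(3) = (3*m + 3)/(3*m - 5)
(4) = (h - 4)/(h - 8)
(5) = (2*j - 12)/(2*j - 1)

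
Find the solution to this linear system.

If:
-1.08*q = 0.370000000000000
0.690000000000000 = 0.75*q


Then:
No Solution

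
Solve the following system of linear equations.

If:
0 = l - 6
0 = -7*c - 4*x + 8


Then:
c = 8/7 - 4*x/7
l = 6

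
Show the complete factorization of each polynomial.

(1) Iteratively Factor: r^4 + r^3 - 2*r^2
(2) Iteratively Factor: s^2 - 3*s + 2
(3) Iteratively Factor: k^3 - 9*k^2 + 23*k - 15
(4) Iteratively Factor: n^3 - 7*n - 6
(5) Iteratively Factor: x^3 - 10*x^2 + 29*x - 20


(1) = (r)*(r^3 + r^2 - 2*r) = r^2*(r^2 + r - 2) = r^2*(r - 1)*(r + 2)
(2) = (s - 1)*(s - 2)
(3) = (k - 5)*(k^2 - 4*k + 3) = (k - 5)*(k - 1)*(k - 3)
(4) = (n + 2)*(n^2 - 2*n - 3) = (n - 3)*(n + 2)*(n + 1)
(5) = (x - 4)*(x^2 - 6*x + 5) = (x - 4)*(x - 1)*(x - 5)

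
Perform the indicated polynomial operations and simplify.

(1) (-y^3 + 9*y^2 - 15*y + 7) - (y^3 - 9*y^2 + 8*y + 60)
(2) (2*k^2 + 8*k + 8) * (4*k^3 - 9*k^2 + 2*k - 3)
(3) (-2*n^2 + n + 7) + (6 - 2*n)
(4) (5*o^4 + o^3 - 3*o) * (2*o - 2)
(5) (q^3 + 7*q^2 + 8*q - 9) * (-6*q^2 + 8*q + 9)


(1) = -2*y^3 + 18*y^2 - 23*y - 53
(2) = 8*k^5 + 14*k^4 - 36*k^3 - 62*k^2 - 8*k - 24
(3) = -2*n^2 - n + 13
(4) = 10*o^5 - 8*o^4 - 2*o^3 - 6*o^2 + 6*o
(5) = -6*q^5 - 34*q^4 + 17*q^3 + 181*q^2 - 81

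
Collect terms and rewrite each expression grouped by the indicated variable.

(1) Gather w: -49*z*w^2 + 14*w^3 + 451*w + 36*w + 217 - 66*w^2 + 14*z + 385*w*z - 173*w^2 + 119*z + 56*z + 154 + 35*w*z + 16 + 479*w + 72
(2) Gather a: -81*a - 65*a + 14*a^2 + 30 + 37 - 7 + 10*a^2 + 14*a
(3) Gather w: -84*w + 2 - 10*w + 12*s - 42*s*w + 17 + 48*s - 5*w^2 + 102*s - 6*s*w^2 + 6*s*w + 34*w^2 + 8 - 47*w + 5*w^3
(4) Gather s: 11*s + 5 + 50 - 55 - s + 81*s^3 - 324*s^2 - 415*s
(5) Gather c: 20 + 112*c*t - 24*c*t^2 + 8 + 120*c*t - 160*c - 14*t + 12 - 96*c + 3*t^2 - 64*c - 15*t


(1) = 14*w^3 + w^2*(-49*z - 239) + w*(420*z + 966) + 189*z + 459
(2) = 24*a^2 - 132*a + 60
(3) = 162*s + 5*w^3 + w^2*(29 - 6*s) + w*(-36*s - 141) + 27
(4) = 81*s^3 - 324*s^2 - 405*s
(5) = c*(-24*t^2 + 232*t - 320) + 3*t^2 - 29*t + 40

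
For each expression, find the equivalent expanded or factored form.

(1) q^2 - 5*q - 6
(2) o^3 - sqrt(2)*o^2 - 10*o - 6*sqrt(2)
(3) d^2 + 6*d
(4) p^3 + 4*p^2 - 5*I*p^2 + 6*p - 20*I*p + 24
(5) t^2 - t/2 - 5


(1) = (q - 6)*(q + 1)
(2) = (o - 3*sqrt(2))*(o + sqrt(2))^2
(3) = d*(d + 6)
(4) = (p + 4)*(p - 6*I)*(p + I)
(5) = (t - 5/2)*(t + 2)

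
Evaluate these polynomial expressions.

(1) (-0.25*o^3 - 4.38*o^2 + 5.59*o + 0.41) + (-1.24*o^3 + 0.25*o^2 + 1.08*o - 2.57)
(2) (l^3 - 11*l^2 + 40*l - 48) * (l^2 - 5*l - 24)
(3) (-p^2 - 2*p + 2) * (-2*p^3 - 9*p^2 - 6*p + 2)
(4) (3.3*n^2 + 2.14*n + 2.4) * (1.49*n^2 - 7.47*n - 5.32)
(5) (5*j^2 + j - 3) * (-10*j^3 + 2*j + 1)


(1) = -1.49*o^3 - 4.13*o^2 + 6.67*o - 2.16
(2) = l^5 - 16*l^4 + 71*l^3 + 16*l^2 - 720*l + 1152
(3) = 2*p^5 + 13*p^4 + 20*p^3 - 8*p^2 - 16*p + 4
(4) = 4.917*n^4 - 21.4624*n^3 - 29.9658*n^2 - 29.3128*n - 12.768
(5) = -50*j^5 - 10*j^4 + 40*j^3 + 7*j^2 - 5*j - 3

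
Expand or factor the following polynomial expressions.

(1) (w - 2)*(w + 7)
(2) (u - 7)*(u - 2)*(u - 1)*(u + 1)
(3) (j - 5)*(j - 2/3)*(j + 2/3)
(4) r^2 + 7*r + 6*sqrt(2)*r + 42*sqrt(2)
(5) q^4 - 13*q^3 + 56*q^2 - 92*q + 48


(1) = w^2 + 5*w - 14
(2) = u^4 - 9*u^3 + 13*u^2 + 9*u - 14
(3) = j^3 - 5*j^2 - 4*j/9 + 20/9
(4) = (r + 7)*(r + 6*sqrt(2))
(5) = (q - 6)*(q - 4)*(q - 2)*(q - 1)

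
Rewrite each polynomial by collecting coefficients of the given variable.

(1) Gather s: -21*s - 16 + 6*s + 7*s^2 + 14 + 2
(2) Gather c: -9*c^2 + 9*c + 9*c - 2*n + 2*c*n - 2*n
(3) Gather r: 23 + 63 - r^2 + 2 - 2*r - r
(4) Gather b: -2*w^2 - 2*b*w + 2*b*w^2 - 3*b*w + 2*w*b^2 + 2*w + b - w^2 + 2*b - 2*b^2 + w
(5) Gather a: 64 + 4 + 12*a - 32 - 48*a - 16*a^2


(1) = 7*s^2 - 15*s
(2) = -9*c^2 + c*(2*n + 18) - 4*n
(3) = -r^2 - 3*r + 88
(4) = b^2*(2*w - 2) + b*(2*w^2 - 5*w + 3) - 3*w^2 + 3*w
(5) = -16*a^2 - 36*a + 36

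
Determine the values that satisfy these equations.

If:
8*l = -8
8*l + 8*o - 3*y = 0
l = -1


Then:
l = -1
o = 3*y/8 + 1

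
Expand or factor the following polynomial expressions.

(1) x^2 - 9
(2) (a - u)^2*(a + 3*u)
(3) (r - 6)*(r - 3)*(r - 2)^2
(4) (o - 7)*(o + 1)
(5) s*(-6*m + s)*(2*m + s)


(1) = (x - 3)*(x + 3)
(2) = a^3 + a^2*u - 5*a*u^2 + 3*u^3
(3) = r^4 - 13*r^3 + 58*r^2 - 108*r + 72
(4) = o^2 - 6*o - 7
(5) = -12*m^2*s - 4*m*s^2 + s^3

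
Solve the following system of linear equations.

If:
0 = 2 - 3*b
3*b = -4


Then:
No Solution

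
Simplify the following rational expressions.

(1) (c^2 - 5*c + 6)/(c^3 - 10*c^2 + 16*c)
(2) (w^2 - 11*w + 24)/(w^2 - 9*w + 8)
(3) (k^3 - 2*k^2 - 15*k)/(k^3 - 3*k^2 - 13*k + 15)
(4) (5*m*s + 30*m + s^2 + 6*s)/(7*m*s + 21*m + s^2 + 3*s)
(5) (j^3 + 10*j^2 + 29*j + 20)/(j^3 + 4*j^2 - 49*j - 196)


(1) = (c - 3)/(c^2 - 8*c)
(2) = (w - 3)/(w - 1)
(3) = k/(k - 1)
(4) = (5*m*s + 30*m + s^2 + 6*s)/(7*m*s + 21*m + s^2 + 3*s)
(5) = (j^2 + 6*j + 5)/(j^2 - 49)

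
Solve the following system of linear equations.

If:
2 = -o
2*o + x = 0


Then:
o = -2
x = 4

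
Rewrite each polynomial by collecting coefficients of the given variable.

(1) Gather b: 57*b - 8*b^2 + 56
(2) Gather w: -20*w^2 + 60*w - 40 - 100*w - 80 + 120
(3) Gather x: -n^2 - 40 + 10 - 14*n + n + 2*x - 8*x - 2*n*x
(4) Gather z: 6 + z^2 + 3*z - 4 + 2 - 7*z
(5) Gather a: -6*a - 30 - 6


(1) = -8*b^2 + 57*b + 56
(2) = -20*w^2 - 40*w
(3) = -n^2 - 13*n + x*(-2*n - 6) - 30
(4) = z^2 - 4*z + 4
(5) = -6*a - 36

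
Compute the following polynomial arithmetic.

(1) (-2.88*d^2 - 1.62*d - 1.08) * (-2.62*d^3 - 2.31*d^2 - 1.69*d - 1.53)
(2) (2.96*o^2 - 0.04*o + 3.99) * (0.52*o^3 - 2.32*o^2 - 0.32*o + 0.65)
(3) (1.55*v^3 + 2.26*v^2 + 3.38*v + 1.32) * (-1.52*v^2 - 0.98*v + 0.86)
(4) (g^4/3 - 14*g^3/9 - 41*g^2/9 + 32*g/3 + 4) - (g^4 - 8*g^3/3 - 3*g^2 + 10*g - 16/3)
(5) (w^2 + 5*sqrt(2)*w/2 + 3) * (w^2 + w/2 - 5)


(1) = 7.5456*d^5 + 10.8972*d^4 + 11.439*d^3 + 9.639*d^2 + 4.3038*d + 1.6524
(2) = 1.5392*o^5 - 6.888*o^4 + 1.2204*o^3 - 7.32*o^2 - 1.3028*o + 2.5935
(3) = -2.356*v^5 - 4.9542*v^4 - 6.0194*v^3 - 3.3752*v^2 + 1.6132*v + 1.1352
(4) = -2*g^4/3 + 10*g^3/9 - 14*g^2/9 + 2*g/3 + 28/3
(5) = w^4 + w^3/2 + 5*sqrt(2)*w^3/2 - 2*w^2 + 5*sqrt(2)*w^2/4 - 25*sqrt(2)*w/2 + 3*w/2 - 15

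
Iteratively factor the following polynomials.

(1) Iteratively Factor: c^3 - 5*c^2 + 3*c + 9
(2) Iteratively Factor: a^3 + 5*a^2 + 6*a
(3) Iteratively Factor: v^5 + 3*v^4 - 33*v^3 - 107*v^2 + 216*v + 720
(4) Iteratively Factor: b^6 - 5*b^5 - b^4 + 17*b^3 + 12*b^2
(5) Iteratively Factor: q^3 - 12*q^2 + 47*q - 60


(1) = (c - 3)*(c^2 - 2*c - 3) = (c - 3)^2*(c + 1)
(2) = (a)*(a^2 + 5*a + 6) = a*(a + 3)*(a + 2)
(3) = (v + 3)*(v^4 - 33*v^2 - 8*v + 240) = (v - 3)*(v + 3)*(v^3 + 3*v^2 - 24*v - 80) = (v - 3)*(v + 3)*(v + 4)*(v^2 - v - 20) = (v - 5)*(v - 3)*(v + 3)*(v + 4)*(v + 4)
(4) = (b + 1)*(b^5 - 6*b^4 + 5*b^3 + 12*b^2) = b*(b + 1)*(b^4 - 6*b^3 + 5*b^2 + 12*b) = b*(b - 4)*(b + 1)*(b^3 - 2*b^2 - 3*b) = b*(b - 4)*(b - 3)*(b + 1)*(b^2 + b) = b*(b - 4)*(b - 3)*(b + 1)^2*(b)
(5) = (q - 5)*(q^2 - 7*q + 12) = (q - 5)*(q - 4)*(q - 3)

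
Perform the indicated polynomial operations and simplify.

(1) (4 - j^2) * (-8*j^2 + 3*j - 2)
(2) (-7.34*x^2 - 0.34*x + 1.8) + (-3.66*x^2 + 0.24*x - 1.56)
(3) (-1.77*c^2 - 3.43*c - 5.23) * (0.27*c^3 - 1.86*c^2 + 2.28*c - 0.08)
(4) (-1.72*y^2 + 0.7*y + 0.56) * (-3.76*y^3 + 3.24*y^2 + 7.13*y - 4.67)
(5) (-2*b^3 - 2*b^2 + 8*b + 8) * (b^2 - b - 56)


(1) = 8*j^4 - 3*j^3 - 30*j^2 + 12*j - 8
(2) = -11.0*x^2 - 0.1*x + 0.24
(3) = -0.4779*c^5 + 2.3661*c^4 + 0.9321*c^3 + 2.049*c^2 - 11.65*c + 0.4184
(4) = 6.4672*y^5 - 8.2048*y^4 - 12.1012*y^3 + 14.8378*y^2 + 0.7238*y - 2.6152
(5) = -2*b^5 + 122*b^3 + 112*b^2 - 456*b - 448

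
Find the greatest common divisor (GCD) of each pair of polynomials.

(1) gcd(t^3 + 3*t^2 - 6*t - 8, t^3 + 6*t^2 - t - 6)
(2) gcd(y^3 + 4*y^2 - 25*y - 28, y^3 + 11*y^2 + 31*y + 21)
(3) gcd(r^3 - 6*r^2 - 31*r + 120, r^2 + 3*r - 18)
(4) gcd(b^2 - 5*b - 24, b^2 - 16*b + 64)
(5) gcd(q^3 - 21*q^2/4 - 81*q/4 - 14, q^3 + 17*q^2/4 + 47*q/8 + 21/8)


(1) = gcd((t - 2)*(t + 1)*(t + 4), (t - 1)*(t + 1)*(t + 6)) = t + 1
(2) = gcd((y - 4)*(y + 1)*(y + 7), (y + 1)*(y + 3)*(y + 7)) = y^2 + 8*y + 7
(3) = gcd((r - 8)*(r - 3)*(r + 5), (r - 3)*(r + 6)) = r - 3
(4) = b - 8
(5) = gcd((q - 8)*(q + 1)*(q + 7/4), (q + 1)*(q + 3/2)*(q + 7/4)) = q^2 + 11*q/4 + 7/4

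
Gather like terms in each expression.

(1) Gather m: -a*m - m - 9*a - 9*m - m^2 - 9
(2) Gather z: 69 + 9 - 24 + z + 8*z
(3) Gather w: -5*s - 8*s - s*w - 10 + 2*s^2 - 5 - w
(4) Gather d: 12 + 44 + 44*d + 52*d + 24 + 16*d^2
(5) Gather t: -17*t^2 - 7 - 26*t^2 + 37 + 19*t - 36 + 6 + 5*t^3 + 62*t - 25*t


(1) = -9*a - m^2 + m*(-a - 10) - 9
(2) = 9*z + 54
(3) = 2*s^2 - 13*s + w*(-s - 1) - 15
(4) = 16*d^2 + 96*d + 80
(5) = 5*t^3 - 43*t^2 + 56*t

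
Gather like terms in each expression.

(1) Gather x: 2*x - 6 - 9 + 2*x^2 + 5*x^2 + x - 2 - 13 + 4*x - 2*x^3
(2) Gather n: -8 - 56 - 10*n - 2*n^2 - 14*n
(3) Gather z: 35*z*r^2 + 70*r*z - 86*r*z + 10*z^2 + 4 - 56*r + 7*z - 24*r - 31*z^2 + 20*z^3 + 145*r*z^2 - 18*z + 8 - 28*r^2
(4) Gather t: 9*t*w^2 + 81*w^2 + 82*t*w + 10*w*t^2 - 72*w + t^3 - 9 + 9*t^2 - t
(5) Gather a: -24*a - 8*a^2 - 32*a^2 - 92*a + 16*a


(1) = -2*x^3 + 7*x^2 + 7*x - 30
(2) = -2*n^2 - 24*n - 64
(3) = -28*r^2 - 80*r + 20*z^3 + z^2*(145*r - 21) + z*(35*r^2 - 16*r - 11) + 12
(4) = t^3 + t^2*(10*w + 9) + t*(9*w^2 + 82*w - 1) + 81*w^2 - 72*w - 9
(5) = -40*a^2 - 100*a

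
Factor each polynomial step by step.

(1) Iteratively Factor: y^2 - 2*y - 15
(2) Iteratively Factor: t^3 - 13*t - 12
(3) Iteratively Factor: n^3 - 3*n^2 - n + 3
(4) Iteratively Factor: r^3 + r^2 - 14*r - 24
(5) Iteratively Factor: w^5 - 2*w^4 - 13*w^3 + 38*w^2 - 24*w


(1) = (y - 5)*(y + 3)
(2) = (t - 4)*(t^2 + 4*t + 3) = (t - 4)*(t + 3)*(t + 1)
(3) = (n - 3)*(n^2 - 1) = (n - 3)*(n + 1)*(n - 1)
(4) = (r + 3)*(r^2 - 2*r - 8) = (r + 2)*(r + 3)*(r - 4)
(5) = (w)*(w^4 - 2*w^3 - 13*w^2 + 38*w - 24) = w*(w + 4)*(w^3 - 6*w^2 + 11*w - 6) = w*(w - 1)*(w + 4)*(w^2 - 5*w + 6) = w*(w - 2)*(w - 1)*(w + 4)*(w - 3)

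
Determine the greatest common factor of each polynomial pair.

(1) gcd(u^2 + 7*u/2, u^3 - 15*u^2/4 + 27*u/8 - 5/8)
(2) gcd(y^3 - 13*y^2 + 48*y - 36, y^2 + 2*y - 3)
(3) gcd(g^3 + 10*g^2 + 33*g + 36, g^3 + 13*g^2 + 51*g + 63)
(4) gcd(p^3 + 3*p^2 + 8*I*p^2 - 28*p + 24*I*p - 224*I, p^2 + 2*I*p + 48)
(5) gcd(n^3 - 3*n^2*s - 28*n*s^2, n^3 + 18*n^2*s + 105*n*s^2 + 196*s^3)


(1) = 1
(2) = gcd((y - 6)^2*(y - 1), (y - 1)*(y + 3)) = y - 1
(3) = gcd((g + 3)^2*(g + 4), (g + 3)^2*(g + 7)) = g^2 + 6*g + 9
(4) = gcd((p - 4)*(p + 7)*(p + 8*I), (p - 6*I)*(p + 8*I)) = p + 8*I
(5) = n + 4*s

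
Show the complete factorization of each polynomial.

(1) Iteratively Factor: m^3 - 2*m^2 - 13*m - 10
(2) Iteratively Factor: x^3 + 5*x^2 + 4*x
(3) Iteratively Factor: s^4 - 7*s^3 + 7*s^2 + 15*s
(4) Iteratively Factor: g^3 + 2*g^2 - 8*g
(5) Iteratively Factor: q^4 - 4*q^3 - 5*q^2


(1) = (m + 1)*(m^2 - 3*m - 10) = (m - 5)*(m + 1)*(m + 2)
(2) = (x + 4)*(x^2 + x) = (x + 1)*(x + 4)*(x)
(3) = (s + 1)*(s^3 - 8*s^2 + 15*s) = s*(s + 1)*(s^2 - 8*s + 15) = s*(s - 3)*(s + 1)*(s - 5)
(4) = (g - 2)*(g^2 + 4*g) = g*(g - 2)*(g + 4)
(5) = (q)*(q^3 - 4*q^2 - 5*q) = q^2*(q^2 - 4*q - 5) = q^2*(q - 5)*(q + 1)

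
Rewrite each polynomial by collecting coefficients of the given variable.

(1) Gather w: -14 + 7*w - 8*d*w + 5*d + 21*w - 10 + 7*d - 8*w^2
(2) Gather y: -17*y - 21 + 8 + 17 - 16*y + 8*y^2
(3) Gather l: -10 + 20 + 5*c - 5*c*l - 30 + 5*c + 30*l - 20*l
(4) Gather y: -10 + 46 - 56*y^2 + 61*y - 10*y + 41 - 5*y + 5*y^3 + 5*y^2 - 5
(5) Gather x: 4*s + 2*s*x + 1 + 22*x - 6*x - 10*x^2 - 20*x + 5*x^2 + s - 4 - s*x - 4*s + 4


(1) = 12*d - 8*w^2 + w*(28 - 8*d) - 24
(2) = 8*y^2 - 33*y + 4
(3) = 10*c + l*(10 - 5*c) - 20
(4) = 5*y^3 - 51*y^2 + 46*y + 72
(5) = s - 5*x^2 + x*(s - 4) + 1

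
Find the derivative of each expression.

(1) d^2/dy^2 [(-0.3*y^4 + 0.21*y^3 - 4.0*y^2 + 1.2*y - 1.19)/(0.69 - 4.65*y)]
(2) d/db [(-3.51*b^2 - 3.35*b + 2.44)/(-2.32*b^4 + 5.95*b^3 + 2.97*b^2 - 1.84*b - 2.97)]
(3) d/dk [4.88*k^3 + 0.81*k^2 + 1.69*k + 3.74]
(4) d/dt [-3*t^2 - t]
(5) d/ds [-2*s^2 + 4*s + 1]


(1) = (38.9205*y^4 - 24.48225*y^3 + 5.75667*y^2 - 0.599886*y + 47.56995)/(100.544625*y^3 - 44.758575*y^2 + 6.641595*y - 0.328509)
(2) = (-16.2864*b^5 - 2.4315*b^4 + 62.5082*b^3 - 27.1461*b^2 + 6.3558*b + 14.4391)/(5.3824*b^8 - 27.608*b^7 + 21.6217*b^6 + 43.8806*b^5 + 0.7057*b^4 - 46.2726*b^3 - 14.2562*b^2 + 10.9296*b + 8.8209)
(3) = 14.64*k^2 + 1.62*k + 1.69
(4) = -6*t - 1
(5) = 4 - 4*s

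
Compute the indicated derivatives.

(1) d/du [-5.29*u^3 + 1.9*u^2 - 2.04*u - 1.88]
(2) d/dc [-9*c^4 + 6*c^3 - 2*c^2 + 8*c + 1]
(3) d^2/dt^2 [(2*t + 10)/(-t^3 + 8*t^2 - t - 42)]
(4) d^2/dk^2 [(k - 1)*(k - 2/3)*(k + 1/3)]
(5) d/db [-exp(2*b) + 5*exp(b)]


(1) = -15.87*u^2 + 3.8*u - 2.04
(2) = -36*c^3 + 18*c^2 - 4*c + 8
(3) = 4*(-(t + 5)*(3*t^2 - 16*t + 1)^2 + (3*t^2 - 16*t + (t + 5)*(3*t - 8) + 1)*(t^3 - 8*t^2 + t + 42))/(t^3 - 8*t^2 + t + 42)^3
(4) = 6*k - 8/3
(5) = (5 - 2*exp(b))*exp(b)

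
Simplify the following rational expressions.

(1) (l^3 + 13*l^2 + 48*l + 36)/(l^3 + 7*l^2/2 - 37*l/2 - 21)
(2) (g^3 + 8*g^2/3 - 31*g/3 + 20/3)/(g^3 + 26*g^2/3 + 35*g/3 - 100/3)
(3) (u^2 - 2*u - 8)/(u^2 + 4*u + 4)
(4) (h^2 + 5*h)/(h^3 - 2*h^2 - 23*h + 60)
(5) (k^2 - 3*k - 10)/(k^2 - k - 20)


(1) = (2*l + 12)/(2*l - 7)
(2) = (g - 1)/(g + 5)
(3) = (u - 4)/(u + 2)
(4) = h/(h^2 - 7*h + 12)
(5) = (k + 2)/(k + 4)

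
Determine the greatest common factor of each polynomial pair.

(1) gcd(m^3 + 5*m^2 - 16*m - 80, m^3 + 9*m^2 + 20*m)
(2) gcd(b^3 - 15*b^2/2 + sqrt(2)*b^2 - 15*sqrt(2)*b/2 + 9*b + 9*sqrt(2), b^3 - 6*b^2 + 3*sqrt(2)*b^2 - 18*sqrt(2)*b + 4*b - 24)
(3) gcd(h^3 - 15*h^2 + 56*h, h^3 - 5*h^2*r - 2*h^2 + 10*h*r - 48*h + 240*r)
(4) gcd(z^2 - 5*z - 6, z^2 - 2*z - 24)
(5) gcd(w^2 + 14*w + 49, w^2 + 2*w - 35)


(1) = gcd((m - 4)*(m + 4)*(m + 5), m*(m + 4)*(m + 5)) = m^2 + 9*m + 20
(2) = b^2 + b*(-6 + sqrt(2)) - 6*sqrt(2)
(3) = gcd(h*(h - 8)*(h - 7), (h - 8)*(h + 6)*(h - 5*r)) = h - 8
(4) = z - 6
(5) = w + 7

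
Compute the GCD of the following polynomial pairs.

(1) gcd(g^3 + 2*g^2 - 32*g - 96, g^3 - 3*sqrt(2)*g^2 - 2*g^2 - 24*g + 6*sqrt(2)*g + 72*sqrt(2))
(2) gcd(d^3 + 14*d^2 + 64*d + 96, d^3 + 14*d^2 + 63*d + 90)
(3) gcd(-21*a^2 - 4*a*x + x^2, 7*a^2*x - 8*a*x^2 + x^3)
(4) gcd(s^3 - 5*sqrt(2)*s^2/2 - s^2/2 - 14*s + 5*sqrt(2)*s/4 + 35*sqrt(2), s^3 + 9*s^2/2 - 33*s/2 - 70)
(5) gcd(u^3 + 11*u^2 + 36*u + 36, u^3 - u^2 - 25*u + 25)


(1) = gcd((g - 6)*(g + 4)^2, (g - 6)*(g + 4)*(g - 3*sqrt(2))) = g^2 - 2*g - 24
(2) = gcd((d + 4)^2*(d + 6), (d + 3)*(d + 5)*(d + 6)) = d + 6
(3) = gcd((-7*a + x)*(3*a + x), x*(-7*a + x)*(-a + x)) = -7*a + x
(4) = gcd((s - 4)*(s + 7/2)*(s - 5*sqrt(2)/2), (s - 4)*(s + 7/2)*(s + 5)) = s^2 - s/2 - 14
(5) = 1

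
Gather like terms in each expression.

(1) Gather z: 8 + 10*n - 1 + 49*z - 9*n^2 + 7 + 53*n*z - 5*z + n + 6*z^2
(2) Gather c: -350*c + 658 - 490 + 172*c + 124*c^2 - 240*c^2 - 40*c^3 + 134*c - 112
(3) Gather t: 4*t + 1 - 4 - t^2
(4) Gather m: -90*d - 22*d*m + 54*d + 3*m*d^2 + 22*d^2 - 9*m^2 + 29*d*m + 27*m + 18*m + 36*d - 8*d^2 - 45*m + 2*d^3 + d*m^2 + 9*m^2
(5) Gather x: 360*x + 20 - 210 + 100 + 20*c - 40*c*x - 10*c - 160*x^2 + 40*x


(1) = -9*n^2 + 11*n + 6*z^2 + z*(53*n + 44) + 14
(2) = -40*c^3 - 116*c^2 - 44*c + 56
(3) = -t^2 + 4*t - 3
(4) = 2*d^3 + 14*d^2 + d*m^2 + m*(3*d^2 + 7*d)
(5) = 10*c - 160*x^2 + x*(400 - 40*c) - 90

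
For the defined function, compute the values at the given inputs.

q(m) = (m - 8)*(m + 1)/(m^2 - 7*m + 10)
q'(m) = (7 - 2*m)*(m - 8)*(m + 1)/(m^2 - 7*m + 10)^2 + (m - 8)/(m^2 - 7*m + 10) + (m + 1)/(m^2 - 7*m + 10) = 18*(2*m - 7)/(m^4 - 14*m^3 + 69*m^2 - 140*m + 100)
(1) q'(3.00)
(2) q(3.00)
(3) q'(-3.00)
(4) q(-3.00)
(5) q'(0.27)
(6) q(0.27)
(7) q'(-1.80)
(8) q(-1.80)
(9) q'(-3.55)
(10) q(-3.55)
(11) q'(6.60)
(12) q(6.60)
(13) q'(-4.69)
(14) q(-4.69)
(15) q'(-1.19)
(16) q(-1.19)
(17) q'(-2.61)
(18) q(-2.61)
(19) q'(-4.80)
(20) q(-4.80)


(1) = -4.50
(2) = 10.00
(3) = -0.15
(4) = 0.55
(5) = -1.74
(6) = -1.20
(7) = -0.29
(8) = 0.30
(9) = -0.11
(10) = 0.62
(11) = 2.06
(12) = -1.45
(13) = -0.07
(14) = 0.72
(15) = -0.43
(16) = 0.09
(17) = -0.18
(18) = 0.49
(19) = -0.07
(20) = 0.73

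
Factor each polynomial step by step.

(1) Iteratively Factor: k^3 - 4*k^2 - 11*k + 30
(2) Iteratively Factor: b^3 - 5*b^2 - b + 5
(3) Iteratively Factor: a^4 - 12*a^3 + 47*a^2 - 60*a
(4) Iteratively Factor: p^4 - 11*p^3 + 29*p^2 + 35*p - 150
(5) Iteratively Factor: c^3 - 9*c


(1) = (k - 2)*(k^2 - 2*k - 15) = (k - 2)*(k + 3)*(k - 5)
(2) = (b + 1)*(b^2 - 6*b + 5) = (b - 1)*(b + 1)*(b - 5)
(3) = (a - 5)*(a^3 - 7*a^2 + 12*a) = (a - 5)*(a - 4)*(a^2 - 3*a) = (a - 5)*(a - 4)*(a - 3)*(a)
(4) = (p - 5)*(p^3 - 6*p^2 - p + 30) = (p - 5)^2*(p^2 - p - 6) = (p - 5)^2*(p - 3)*(p + 2)
(5) = (c + 3)*(c^2 - 3*c) = (c - 3)*(c + 3)*(c)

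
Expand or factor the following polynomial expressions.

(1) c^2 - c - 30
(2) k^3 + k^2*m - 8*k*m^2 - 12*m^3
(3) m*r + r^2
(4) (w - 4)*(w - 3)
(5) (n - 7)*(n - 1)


(1) = (c - 6)*(c + 5)
(2) = (k - 3*m)*(k + 2*m)^2
(3) = r*(m + r)
(4) = w^2 - 7*w + 12
(5) = n^2 - 8*n + 7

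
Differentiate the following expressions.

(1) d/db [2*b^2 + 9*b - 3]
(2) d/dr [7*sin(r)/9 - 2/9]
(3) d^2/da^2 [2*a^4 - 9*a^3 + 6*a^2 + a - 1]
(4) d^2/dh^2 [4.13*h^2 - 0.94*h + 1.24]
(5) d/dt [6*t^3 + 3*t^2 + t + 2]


(1) = 4*b + 9
(2) = 7*cos(r)/9
(3) = 24*a^2 - 54*a + 12
(4) = 8.26000000000000
(5) = 18*t^2 + 6*t + 1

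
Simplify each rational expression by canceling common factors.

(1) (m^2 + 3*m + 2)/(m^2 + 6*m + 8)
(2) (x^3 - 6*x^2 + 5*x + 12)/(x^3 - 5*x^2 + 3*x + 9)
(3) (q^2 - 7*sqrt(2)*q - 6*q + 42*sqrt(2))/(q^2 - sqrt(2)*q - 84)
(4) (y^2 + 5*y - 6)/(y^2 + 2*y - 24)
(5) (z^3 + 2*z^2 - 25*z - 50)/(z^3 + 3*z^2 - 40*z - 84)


(1) = (m + 1)/(m + 4)
(2) = (x - 4)/(x - 3)
(3) = (q - 6)/(q + 6*sqrt(2))
(4) = (y - 1)/(y - 4)
(5) = (z^2 - 25)/(z^2 + z - 42)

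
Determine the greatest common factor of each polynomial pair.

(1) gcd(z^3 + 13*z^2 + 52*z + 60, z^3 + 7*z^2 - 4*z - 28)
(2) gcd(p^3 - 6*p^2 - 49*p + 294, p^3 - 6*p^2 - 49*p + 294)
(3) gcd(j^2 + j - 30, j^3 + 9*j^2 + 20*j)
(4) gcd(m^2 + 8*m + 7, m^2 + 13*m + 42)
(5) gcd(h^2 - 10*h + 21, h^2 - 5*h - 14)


(1) = z + 2
(2) = gcd((p - 7)*(p - 6)*(p + 7), (p - 7)*(p - 6)*(p + 7)) = p^3 - 6*p^2 - 49*p + 294
(3) = 1
(4) = m + 7
(5) = h - 7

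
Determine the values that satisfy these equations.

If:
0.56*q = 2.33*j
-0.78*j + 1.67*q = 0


Then:
j = 0.00
q = 0.00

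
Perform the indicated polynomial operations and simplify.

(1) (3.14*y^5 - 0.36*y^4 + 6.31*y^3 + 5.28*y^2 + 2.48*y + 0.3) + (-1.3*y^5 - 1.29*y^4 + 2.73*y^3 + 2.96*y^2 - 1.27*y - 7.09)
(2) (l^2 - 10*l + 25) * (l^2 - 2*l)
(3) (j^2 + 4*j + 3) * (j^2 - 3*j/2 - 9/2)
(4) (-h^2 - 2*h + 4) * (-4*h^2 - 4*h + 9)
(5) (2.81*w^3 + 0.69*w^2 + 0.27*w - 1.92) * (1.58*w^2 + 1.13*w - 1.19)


(1) = 1.84*y^5 - 1.65*y^4 + 9.04*y^3 + 8.24*y^2 + 1.21*y - 6.79
(2) = l^4 - 12*l^3 + 45*l^2 - 50*l
(3) = j^4 + 5*j^3/2 - 15*j^2/2 - 45*j/2 - 27/2
(4) = 4*h^4 + 12*h^3 - 17*h^2 - 34*h + 36
(5) = 4.4398*w^5 + 4.2655*w^4 - 2.1376*w^3 - 3.5496*w^2 - 2.4909*w + 2.2848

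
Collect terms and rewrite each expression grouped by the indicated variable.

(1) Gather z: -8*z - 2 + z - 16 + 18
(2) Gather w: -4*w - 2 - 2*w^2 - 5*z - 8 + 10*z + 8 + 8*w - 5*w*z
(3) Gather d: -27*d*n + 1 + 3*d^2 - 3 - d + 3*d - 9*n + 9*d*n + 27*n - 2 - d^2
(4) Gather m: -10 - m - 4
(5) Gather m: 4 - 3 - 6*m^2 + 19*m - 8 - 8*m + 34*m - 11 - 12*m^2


(1) = -7*z
(2) = -2*w^2 + w*(4 - 5*z) + 5*z - 2
(3) = 2*d^2 + d*(2 - 18*n) + 18*n - 4
(4) = -m - 14
(5) = -18*m^2 + 45*m - 18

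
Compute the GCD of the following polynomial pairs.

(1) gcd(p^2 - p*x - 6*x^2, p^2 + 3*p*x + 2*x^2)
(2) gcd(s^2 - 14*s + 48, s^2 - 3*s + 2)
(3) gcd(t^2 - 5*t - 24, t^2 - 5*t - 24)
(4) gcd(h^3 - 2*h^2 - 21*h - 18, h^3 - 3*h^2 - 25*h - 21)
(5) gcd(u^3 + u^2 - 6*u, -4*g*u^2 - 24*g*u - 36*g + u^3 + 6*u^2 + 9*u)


(1) = gcd((p - 3*x)*(p + 2*x), (p + x)*(p + 2*x)) = p + 2*x
(2) = gcd((s - 8)*(s - 6), (s - 2)*(s - 1)) = 1
(3) = gcd((t - 8)*(t + 3), (t - 8)*(t + 3)) = t^2 - 5*t - 24
(4) = h^2 + 4*h + 3
(5) = u + 3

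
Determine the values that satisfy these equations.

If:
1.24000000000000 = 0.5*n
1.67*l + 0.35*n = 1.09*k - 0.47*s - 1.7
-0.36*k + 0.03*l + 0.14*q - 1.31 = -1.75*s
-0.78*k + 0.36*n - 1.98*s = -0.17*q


Then:
k = 6.92661416955401 - 11.1684923995847*s
l = 2.9832391885113 - 7.57105192547743*s
n = 2.48
q = 26.5291708956007 - 39.5966121863298*s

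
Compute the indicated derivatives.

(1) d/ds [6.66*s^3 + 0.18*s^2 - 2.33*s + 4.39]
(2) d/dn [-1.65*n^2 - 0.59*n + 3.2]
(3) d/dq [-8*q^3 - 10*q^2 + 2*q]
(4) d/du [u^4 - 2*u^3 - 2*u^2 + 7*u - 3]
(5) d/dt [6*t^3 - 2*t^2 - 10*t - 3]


(1) = 19.98*s^2 + 0.36*s - 2.33
(2) = -3.3*n - 0.59
(3) = -24*q^2 - 20*q + 2
(4) = 4*u^3 - 6*u^2 - 4*u + 7
(5) = 18*t^2 - 4*t - 10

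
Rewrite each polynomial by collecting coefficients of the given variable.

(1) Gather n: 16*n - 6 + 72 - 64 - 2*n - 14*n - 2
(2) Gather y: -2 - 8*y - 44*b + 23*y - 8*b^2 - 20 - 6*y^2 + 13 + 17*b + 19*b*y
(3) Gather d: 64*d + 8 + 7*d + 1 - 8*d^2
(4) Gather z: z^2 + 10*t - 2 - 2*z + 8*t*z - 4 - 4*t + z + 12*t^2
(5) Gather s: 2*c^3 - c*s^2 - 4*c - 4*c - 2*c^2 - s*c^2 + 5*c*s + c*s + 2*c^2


(1) = 0
(2) = -8*b^2 - 27*b - 6*y^2 + y*(19*b + 15) - 9
(3) = -8*d^2 + 71*d + 9
(4) = 12*t^2 + 6*t + z^2 + z*(8*t - 1) - 6
(5) = 2*c^3 - c*s^2 - 8*c + s*(-c^2 + 6*c)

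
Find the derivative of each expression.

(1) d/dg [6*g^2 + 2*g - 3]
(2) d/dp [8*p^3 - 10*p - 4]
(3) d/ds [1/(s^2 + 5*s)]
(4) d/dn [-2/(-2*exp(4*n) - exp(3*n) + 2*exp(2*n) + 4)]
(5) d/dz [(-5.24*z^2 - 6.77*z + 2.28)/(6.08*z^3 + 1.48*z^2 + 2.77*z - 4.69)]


(1) = 12*g + 2
(2) = 24*p^2 - 10
(3) = (-2*s - 5)/(s^2*(s + 5)^2)
(4) = (-16*exp(2*n) - 6*exp(n) + 8)*exp(2*n)/(2*exp(4*n) + exp(3*n) - 2*exp(2*n) - 4)^2
(5) = (31.8592*z^4 + 82.3232*z^3 - 46.0824*z^2 + 42.4024*z + 25.4357)/(36.9664*z^6 + 17.9968*z^5 + 35.8736*z^4 - 48.8312*z^3 - 6.2095*z^2 - 25.9826*z + 21.9961)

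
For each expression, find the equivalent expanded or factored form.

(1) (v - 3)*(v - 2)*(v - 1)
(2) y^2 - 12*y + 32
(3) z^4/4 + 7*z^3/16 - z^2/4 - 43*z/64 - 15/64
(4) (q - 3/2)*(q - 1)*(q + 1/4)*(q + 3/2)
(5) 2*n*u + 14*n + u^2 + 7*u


(1) = v^3 - 6*v^2 + 11*v - 6
(2) = (y - 8)*(y - 4)
(3) = (z/4 + 1/4)*(z - 5/4)*(z + 1/2)*(z + 3/2)
(4) = q^4 - 3*q^3/4 - 5*q^2/2 + 27*q/16 + 9/16
(5) = (2*n + u)*(u + 7)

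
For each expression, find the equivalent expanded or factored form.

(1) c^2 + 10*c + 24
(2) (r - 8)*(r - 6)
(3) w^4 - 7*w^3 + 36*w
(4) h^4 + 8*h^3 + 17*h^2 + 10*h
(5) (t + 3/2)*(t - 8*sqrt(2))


(1) = (c + 4)*(c + 6)
(2) = r^2 - 14*r + 48
(3) = w*(w - 6)*(w - 3)*(w + 2)
(4) = h*(h + 1)*(h + 2)*(h + 5)
(5) = t^2 - 8*sqrt(2)*t + 3*t/2 - 12*sqrt(2)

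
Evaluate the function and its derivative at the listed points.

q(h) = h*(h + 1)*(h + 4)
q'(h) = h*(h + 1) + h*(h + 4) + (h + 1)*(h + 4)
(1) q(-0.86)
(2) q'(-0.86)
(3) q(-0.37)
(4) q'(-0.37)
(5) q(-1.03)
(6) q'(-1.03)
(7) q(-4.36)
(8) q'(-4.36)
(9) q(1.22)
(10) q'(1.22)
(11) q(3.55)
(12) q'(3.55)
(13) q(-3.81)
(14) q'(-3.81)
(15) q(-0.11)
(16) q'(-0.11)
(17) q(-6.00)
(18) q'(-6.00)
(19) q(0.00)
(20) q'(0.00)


(1) = -0.38
(2) = -2.38
(3) = -0.85
(4) = 0.71
(5) = 0.09
(6) = -3.12
(7) = -5.27
(8) = 17.43
(9) = 14.14
(10) = 20.67
(11) = 121.95
(12) = 77.31
(13) = 2.03
(14) = 9.45
(15) = -0.38
(16) = 2.94
(17) = -60.00
(18) = 52.00
(19) = 0.00
(20) = 4.00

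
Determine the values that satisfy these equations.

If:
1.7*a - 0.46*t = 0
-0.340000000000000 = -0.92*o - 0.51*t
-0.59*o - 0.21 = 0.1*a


Then:
a = 0.39
o = -0.42
t = 1.43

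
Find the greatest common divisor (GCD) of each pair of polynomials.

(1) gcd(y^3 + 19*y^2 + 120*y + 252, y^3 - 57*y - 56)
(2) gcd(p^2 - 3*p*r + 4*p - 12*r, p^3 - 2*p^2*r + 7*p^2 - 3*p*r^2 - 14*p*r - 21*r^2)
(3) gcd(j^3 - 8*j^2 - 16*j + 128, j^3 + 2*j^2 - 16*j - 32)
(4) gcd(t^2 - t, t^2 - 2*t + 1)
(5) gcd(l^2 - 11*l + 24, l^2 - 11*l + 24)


(1) = y + 7
(2) = gcd((p + 4)*(p - 3*r), (p + 7)*(p - 3*r)*(p + r)) = p - 3*r
(3) = gcd((j - 8)*(j - 4)*(j + 4), (j - 4)*(j + 2)*(j + 4)) = j^2 - 16
(4) = t - 1
(5) = gcd((l - 8)*(l - 3), (l - 8)*(l - 3)) = l^2 - 11*l + 24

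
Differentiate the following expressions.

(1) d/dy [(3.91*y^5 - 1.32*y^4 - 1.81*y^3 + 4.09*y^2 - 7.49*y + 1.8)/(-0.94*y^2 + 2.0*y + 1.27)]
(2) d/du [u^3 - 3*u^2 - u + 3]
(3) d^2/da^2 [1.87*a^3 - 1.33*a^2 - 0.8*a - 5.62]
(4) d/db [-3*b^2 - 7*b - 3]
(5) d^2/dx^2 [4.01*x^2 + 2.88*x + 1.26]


(1) = (-11.0262*y^6 + 33.7616*y^5 + 18.6099*y^4 - 13.9456*y^3 - 5.7567*y^2 + 13.7726*y - 13.1123)/(0.8836*y^4 - 3.76*y^3 + 1.6124*y^2 + 5.08*y + 1.6129)
(2) = 3*u^2 - 6*u - 1
(3) = 11.22*a - 2.66
(4) = -6*b - 7
(5) = 8.02000000000000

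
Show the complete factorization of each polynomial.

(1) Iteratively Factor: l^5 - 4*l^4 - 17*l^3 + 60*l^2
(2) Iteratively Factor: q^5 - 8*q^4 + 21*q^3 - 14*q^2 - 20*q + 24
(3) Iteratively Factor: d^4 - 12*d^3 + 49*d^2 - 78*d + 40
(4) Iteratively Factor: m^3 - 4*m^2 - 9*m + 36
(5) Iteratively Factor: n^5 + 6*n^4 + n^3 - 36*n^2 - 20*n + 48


(1) = (l - 5)*(l^4 + l^3 - 12*l^2) = (l - 5)*(l + 4)*(l^3 - 3*l^2) = l*(l - 5)*(l + 4)*(l^2 - 3*l) = l*(l - 5)*(l - 3)*(l + 4)*(l)
(2) = (q - 2)*(q^4 - 6*q^3 + 9*q^2 + 4*q - 12) = (q - 3)*(q - 2)*(q^3 - 3*q^2 + 4) = (q - 3)*(q - 2)^2*(q^2 - q - 2) = (q - 3)*(q - 2)^2*(q + 1)*(q - 2)
(3) = (d - 1)*(d^3 - 11*d^2 + 38*d - 40) = (d - 5)*(d - 1)*(d^2 - 6*d + 8) = (d - 5)*(d - 2)*(d - 1)*(d - 4)
(4) = (m - 3)*(m^2 - m - 12) = (m - 4)*(m - 3)*(m + 3)
(5) = (n - 1)*(n^4 + 7*n^3 + 8*n^2 - 28*n - 48) = (n - 2)*(n - 1)*(n^3 + 9*n^2 + 26*n + 24) = (n - 2)*(n - 1)*(n + 2)*(n^2 + 7*n + 12) = (n - 2)*(n - 1)*(n + 2)*(n + 4)*(n + 3)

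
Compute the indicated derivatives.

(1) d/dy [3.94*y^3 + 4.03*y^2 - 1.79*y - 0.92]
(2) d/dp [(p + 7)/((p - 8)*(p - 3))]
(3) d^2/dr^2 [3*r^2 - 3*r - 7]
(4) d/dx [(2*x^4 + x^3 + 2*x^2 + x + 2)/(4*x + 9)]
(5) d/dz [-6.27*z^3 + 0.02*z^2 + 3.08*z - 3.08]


(1) = 11.82*y^2 + 8.06*y - 1.79
(2) = (-p^2 - 14*p + 101)/(p^4 - 22*p^3 + 169*p^2 - 528*p + 576)
(3) = 6
(4) = (24*x^4 + 80*x^3 + 35*x^2 + 36*x + 1)/(16*x^2 + 72*x + 81)
(5) = -18.81*z^2 + 0.04*z + 3.08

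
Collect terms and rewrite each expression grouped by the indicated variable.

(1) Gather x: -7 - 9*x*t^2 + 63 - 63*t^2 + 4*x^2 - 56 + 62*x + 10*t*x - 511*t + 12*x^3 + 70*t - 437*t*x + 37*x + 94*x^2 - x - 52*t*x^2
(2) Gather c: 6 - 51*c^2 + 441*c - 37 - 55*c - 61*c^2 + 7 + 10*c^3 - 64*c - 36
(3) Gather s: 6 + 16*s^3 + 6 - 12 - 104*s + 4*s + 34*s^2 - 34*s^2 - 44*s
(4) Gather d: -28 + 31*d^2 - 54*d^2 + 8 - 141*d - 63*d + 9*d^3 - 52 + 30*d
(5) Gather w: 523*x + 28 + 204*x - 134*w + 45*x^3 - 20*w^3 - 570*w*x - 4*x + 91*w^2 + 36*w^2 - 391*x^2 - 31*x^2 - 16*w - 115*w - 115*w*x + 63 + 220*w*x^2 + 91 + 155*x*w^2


(1) = -63*t^2 - 441*t + 12*x^3 + x^2*(98 - 52*t) + x*(-9*t^2 - 427*t + 98)
(2) = 10*c^3 - 112*c^2 + 322*c - 60
(3) = 16*s^3 - 144*s
(4) = 9*d^3 - 23*d^2 - 174*d - 72
(5) = -20*w^3 + w^2*(155*x + 127) + w*(220*x^2 - 685*x - 265) + 45*x^3 - 422*x^2 + 723*x + 182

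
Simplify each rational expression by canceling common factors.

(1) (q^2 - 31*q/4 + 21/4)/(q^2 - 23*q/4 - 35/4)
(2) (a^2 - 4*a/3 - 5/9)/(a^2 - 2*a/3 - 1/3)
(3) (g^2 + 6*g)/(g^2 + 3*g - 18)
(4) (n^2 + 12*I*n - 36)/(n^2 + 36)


(1) = (4*q - 3)/(4*q + 5)
(2) = (3*a - 5)/(3*a - 3)
(3) = g/(g - 3)
(4) = (n + 6*I)/(n - 6*I)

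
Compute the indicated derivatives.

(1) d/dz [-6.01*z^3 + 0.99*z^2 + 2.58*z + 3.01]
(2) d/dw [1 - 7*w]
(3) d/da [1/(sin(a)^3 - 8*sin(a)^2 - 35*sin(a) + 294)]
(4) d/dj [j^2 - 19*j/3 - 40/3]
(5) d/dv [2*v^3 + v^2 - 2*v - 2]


(1) = -18.03*z^2 + 1.98*z + 2.58
(2) = -7
(3) = -(3*sin(a) + 5)*cos(a)/((sin(a) - 7)^3*(sin(a) + 6)^2)
(4) = 2*j - 19/3
(5) = 6*v^2 + 2*v - 2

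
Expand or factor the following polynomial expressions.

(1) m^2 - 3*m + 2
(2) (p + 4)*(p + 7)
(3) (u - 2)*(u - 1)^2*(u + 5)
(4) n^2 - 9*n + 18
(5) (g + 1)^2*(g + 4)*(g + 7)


(1) = (m - 2)*(m - 1)
(2) = p^2 + 11*p + 28
(3) = u^4 + u^3 - 15*u^2 + 23*u - 10
(4) = (n - 6)*(n - 3)
(5) = g^4 + 13*g^3 + 51*g^2 + 67*g + 28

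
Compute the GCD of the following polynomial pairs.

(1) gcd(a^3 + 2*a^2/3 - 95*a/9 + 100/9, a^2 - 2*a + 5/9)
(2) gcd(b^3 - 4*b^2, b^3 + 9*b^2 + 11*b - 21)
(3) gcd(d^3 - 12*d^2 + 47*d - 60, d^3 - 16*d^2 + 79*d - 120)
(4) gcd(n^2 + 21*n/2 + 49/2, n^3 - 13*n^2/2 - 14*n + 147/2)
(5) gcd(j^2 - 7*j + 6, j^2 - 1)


(1) = a - 5/3
(2) = 1
(3) = d^2 - 8*d + 15
(4) = gcd((n + 7/2)*(n + 7), (n - 7)*(n - 3)*(n + 7/2)) = n + 7/2
(5) = gcd((j - 6)*(j - 1), (j - 1)*(j + 1)) = j - 1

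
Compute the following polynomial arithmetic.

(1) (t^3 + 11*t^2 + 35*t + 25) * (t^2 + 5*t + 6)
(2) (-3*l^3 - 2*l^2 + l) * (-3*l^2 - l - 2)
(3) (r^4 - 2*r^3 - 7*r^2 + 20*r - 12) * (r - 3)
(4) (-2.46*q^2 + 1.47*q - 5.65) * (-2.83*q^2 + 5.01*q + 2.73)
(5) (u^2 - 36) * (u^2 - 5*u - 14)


(1) = t^5 + 16*t^4 + 96*t^3 + 266*t^2 + 335*t + 150
(2) = 9*l^5 + 9*l^4 + 5*l^3 + 3*l^2 - 2*l
(3) = r^5 - 5*r^4 - r^3 + 41*r^2 - 72*r + 36
(4) = 6.9618*q^4 - 16.4847*q^3 + 16.6384*q^2 - 24.2934*q - 15.4245
(5) = u^4 - 5*u^3 - 50*u^2 + 180*u + 504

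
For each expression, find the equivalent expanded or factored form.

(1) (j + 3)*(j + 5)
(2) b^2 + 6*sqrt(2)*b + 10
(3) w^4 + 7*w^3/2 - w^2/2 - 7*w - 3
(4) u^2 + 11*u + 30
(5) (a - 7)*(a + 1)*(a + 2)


(1) = j^2 + 8*j + 15
(2) = (b + sqrt(2))*(b + 5*sqrt(2))
(3) = (w + 1/2)*(w + 3)*(w - sqrt(2))*(w + sqrt(2))
(4) = (u + 5)*(u + 6)
(5) = a^3 - 4*a^2 - 19*a - 14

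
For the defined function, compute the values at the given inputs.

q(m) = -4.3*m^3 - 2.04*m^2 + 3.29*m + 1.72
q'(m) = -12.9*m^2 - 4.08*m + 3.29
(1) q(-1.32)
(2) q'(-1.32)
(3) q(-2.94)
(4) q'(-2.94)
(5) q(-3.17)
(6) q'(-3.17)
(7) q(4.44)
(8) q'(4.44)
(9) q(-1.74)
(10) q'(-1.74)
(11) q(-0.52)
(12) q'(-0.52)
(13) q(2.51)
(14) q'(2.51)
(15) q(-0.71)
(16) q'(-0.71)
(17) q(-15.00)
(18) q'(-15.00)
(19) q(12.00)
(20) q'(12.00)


(1) = 3.71
(2) = -13.80
(3) = 83.69
(4) = -96.22
(5) = 107.77
(6) = -113.41
(7) = -400.26
(8) = -269.13
(9) = 12.47
(10) = -28.67
(11) = 0.06
(12) = 1.92
(13) = -70.87
(14) = -88.22
(15) = -0.11
(16) = -0.32
(17) = 14005.87
(18) = -2838.01
(19) = -7682.96
(20) = -1903.27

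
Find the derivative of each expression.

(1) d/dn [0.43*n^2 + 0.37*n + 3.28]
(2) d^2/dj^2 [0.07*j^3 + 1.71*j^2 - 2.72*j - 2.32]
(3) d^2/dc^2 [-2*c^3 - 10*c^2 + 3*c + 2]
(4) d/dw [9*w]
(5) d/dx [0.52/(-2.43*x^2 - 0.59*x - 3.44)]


(1) = 0.86*n + 0.37
(2) = 0.42*j + 3.42
(3) = -12*c - 20
(4) = 9
(5) = (2.5272*x + 0.3068)/(2.43*x^2 + 0.59*x + 3.44)^2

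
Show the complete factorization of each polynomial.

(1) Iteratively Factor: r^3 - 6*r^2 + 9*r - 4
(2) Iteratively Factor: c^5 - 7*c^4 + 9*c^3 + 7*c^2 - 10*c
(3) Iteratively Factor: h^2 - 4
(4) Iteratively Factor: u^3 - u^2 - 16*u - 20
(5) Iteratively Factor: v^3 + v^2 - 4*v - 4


(1) = (r - 4)*(r^2 - 2*r + 1) = (r - 4)*(r - 1)*(r - 1)
(2) = (c - 1)*(c^4 - 6*c^3 + 3*c^2 + 10*c) = (c - 1)*(c + 1)*(c^3 - 7*c^2 + 10*c) = c*(c - 1)*(c + 1)*(c^2 - 7*c + 10) = c*(c - 5)*(c - 1)*(c + 1)*(c - 2)
(3) = (h + 2)*(h - 2)
(4) = (u + 2)*(u^2 - 3*u - 10) = (u - 5)*(u + 2)*(u + 2)
(5) = (v + 1)*(v^2 - 4) = (v + 1)*(v + 2)*(v - 2)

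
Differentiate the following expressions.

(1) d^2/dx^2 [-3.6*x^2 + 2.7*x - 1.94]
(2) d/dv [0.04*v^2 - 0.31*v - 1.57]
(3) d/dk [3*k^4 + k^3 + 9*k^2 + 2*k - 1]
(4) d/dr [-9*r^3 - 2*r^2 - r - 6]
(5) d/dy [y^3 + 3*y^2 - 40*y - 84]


(1) = -7.20000000000000
(2) = 0.08*v - 0.31
(3) = 12*k^3 + 3*k^2 + 18*k + 2
(4) = -27*r^2 - 4*r - 1
(5) = 3*y^2 + 6*y - 40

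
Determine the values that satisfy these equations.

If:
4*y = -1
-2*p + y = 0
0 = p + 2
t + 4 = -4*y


Then:
No Solution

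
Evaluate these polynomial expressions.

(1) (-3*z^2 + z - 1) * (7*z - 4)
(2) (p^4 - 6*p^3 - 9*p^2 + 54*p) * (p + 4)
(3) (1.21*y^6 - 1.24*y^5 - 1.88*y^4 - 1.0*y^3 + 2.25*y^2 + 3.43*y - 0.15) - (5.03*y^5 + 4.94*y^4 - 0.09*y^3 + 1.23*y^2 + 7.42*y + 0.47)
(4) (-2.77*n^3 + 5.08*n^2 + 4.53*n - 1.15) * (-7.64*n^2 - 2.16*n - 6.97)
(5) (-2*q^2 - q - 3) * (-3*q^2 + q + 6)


(1) = -21*z^3 + 19*z^2 - 11*z + 4
(2) = p^5 - 2*p^4 - 33*p^3 + 18*p^2 + 216*p
(3) = 1.21*y^6 - 6.27*y^5 - 6.82*y^4 - 0.91*y^3 + 1.02*y^2 - 3.99*y - 0.62
(4) = 21.1628*n^5 - 32.828*n^4 - 26.2751*n^3 - 36.4064*n^2 - 29.0901*n + 8.0155
(5) = 6*q^4 + q^3 - 4*q^2 - 9*q - 18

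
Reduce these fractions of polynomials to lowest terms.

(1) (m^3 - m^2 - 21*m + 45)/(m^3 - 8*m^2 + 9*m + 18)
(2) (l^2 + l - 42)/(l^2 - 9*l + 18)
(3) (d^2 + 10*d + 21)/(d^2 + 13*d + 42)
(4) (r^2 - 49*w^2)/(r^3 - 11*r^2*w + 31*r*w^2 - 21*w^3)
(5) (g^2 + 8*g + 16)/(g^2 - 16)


(1) = (m^2 + 2*m - 15)/(m^2 - 5*m - 6)
(2) = (l + 7)/(l - 3)
(3) = (d + 3)/(d + 6)
(4) = (r + 7*w)/(r^2 - 4*r*w + 3*w^2)
(5) = (g + 4)/(g - 4)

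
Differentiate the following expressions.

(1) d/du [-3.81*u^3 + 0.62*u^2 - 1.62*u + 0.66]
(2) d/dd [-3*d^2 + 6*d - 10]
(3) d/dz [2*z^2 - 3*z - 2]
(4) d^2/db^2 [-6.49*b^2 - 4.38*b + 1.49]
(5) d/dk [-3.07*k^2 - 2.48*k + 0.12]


(1) = -11.43*u^2 + 1.24*u - 1.62
(2) = 6 - 6*d
(3) = 4*z - 3
(4) = -12.9800000000000
(5) = -6.14*k - 2.48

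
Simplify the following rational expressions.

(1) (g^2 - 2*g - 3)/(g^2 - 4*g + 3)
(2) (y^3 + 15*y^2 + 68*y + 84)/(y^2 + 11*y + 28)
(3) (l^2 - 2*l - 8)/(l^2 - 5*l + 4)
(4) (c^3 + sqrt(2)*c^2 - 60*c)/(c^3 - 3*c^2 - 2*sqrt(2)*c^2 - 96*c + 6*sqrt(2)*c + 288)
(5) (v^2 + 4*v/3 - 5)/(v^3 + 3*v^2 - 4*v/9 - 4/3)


(1) = (g + 1)/(g - 1)
(2) = (y^2 + 8*y + 12)/(y + 4)
(3) = (l + 2)/(l - 1)
(4) = (c^2 - 5*sqrt(2)*c)/(c^2 + c*(-8*sqrt(2) - 3) + 24*sqrt(2))
(5) = (9*v - 15)/(9*v^2 - 4)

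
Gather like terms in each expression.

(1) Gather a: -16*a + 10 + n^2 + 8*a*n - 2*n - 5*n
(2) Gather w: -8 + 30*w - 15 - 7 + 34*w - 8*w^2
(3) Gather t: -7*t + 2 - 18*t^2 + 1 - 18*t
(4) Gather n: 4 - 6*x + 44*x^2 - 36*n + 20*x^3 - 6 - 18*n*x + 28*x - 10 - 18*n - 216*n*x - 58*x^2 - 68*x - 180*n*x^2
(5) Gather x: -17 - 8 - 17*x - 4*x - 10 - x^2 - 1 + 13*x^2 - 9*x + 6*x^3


(1) = a*(8*n - 16) + n^2 - 7*n + 10
(2) = -8*w^2 + 64*w - 30
(3) = -18*t^2 - 25*t + 3
(4) = n*(-180*x^2 - 234*x - 54) + 20*x^3 - 14*x^2 - 46*x - 12
(5) = 6*x^3 + 12*x^2 - 30*x - 36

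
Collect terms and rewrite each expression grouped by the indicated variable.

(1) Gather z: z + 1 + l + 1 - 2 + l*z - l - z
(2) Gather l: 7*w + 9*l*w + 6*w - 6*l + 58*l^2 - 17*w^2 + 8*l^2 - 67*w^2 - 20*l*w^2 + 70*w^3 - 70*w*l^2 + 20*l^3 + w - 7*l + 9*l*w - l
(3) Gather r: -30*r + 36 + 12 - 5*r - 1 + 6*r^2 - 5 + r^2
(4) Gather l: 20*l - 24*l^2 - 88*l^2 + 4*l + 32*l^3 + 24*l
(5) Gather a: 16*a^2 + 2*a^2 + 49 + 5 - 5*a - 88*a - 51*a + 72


(1) = l*z
(2) = 20*l^3 + l^2*(66 - 70*w) + l*(-20*w^2 + 18*w - 14) + 70*w^3 - 84*w^2 + 14*w
(3) = 7*r^2 - 35*r + 42
(4) = 32*l^3 - 112*l^2 + 48*l
(5) = 18*a^2 - 144*a + 126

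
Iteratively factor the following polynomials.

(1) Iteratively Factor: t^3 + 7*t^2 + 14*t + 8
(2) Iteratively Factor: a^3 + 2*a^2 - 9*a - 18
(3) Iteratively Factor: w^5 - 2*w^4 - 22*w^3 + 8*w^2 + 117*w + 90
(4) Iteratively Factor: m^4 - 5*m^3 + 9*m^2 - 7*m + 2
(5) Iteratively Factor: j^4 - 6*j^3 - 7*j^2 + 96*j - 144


(1) = (t + 1)*(t^2 + 6*t + 8) = (t + 1)*(t + 2)*(t + 4)
(2) = (a + 3)*(a^2 - a - 6) = (a - 3)*(a + 3)*(a + 2)
(3) = (w + 3)*(w^4 - 5*w^3 - 7*w^2 + 29*w + 30) = (w - 5)*(w + 3)*(w^3 - 7*w - 6) = (w - 5)*(w + 2)*(w + 3)*(w^2 - 2*w - 3) = (w - 5)*(w - 3)*(w + 2)*(w + 3)*(w + 1)
(4) = (m - 2)*(m^3 - 3*m^2 + 3*m - 1) = (m - 2)*(m - 1)*(m^2 - 2*m + 1) = (m - 2)*(m - 1)^2*(m - 1)
(5) = (j - 4)*(j^3 - 2*j^2 - 15*j + 36) = (j - 4)*(j - 3)*(j^2 + j - 12) = (j - 4)*(j - 3)*(j + 4)*(j - 3)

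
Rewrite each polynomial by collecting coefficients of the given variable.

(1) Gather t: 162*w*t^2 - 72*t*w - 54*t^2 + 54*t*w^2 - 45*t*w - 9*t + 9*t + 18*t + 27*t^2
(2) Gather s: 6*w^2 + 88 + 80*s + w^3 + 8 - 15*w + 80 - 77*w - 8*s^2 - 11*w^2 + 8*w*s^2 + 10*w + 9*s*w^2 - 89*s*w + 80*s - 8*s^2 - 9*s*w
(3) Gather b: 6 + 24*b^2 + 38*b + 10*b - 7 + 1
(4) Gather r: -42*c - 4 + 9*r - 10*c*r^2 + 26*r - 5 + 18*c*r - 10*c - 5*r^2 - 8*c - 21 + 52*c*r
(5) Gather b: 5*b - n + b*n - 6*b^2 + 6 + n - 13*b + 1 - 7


(1) = t^2*(162*w - 27) + t*(54*w^2 - 117*w + 18)
(2) = s^2*(8*w - 16) + s*(9*w^2 - 98*w + 160) + w^3 - 5*w^2 - 82*w + 176
(3) = 24*b^2 + 48*b
(4) = -60*c + r^2*(-10*c - 5) + r*(70*c + 35) - 30
(5) = -6*b^2 + b*(n - 8)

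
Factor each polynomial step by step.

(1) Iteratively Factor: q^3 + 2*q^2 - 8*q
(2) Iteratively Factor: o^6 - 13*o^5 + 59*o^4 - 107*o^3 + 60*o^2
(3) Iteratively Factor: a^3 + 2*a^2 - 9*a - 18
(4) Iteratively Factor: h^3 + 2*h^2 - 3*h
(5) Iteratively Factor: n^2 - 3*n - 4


(1) = (q + 4)*(q^2 - 2*q) = q*(q + 4)*(q - 2)
(2) = (o)*(o^5 - 13*o^4 + 59*o^3 - 107*o^2 + 60*o) = o^2*(o^4 - 13*o^3 + 59*o^2 - 107*o + 60) = o^2*(o - 4)*(o^3 - 9*o^2 + 23*o - 15) = o^2*(o - 4)*(o - 1)*(o^2 - 8*o + 15) = o^2*(o - 5)*(o - 4)*(o - 1)*(o - 3)
(3) = (a - 3)*(a^2 + 5*a + 6) = (a - 3)*(a + 3)*(a + 2)
(4) = (h + 3)*(h^2 - h) = h*(h + 3)*(h - 1)
(5) = (n + 1)*(n - 4)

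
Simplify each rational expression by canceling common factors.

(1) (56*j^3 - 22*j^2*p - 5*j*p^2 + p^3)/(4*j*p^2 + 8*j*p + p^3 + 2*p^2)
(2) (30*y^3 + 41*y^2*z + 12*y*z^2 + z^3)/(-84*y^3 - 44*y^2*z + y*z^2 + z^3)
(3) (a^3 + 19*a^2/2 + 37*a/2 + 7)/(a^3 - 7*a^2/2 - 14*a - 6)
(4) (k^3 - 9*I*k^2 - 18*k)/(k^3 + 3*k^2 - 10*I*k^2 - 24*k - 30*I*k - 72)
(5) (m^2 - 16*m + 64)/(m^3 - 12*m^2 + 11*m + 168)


(1) = (14*j^2 - 9*j*p + p^2)/(p^2 + 2*p)
(2) = (-5*y^2 - 6*y*z - z^2)/(14*y^2 + 5*y*z - z^2)
(3) = (a + 7)/(a - 6)
(4) = (k^2 - 3*I*k)/(k^2 + k*(3 - 4*I) - 12*I)
(5) = (m - 8)/(m^2 - 4*m - 21)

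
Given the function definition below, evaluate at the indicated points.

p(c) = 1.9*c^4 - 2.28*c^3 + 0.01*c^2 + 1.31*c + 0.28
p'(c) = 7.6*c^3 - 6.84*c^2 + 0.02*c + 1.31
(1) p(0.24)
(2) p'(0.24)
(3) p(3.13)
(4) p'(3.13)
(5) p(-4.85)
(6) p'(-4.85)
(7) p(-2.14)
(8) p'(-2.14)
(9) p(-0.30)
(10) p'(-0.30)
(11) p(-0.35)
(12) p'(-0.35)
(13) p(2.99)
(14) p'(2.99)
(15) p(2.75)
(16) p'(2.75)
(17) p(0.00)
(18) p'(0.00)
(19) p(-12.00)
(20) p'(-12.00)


(1) = 0.57
(2) = 1.03
(3) = 116.92
(4) = 167.41
(5) = 1305.56
(6) = -1026.72
(7) = 59.72
(8) = -104.54
(9) = -0.04
(10) = 0.48
(11) = -0.05
(12) = 0.14
(13) = 95.20
(14) = 143.37
(15) = 65.20
(16) = 107.69
(17) = 0.28
(18) = 1.31
(19) = 43324.24
(20) = -14116.69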